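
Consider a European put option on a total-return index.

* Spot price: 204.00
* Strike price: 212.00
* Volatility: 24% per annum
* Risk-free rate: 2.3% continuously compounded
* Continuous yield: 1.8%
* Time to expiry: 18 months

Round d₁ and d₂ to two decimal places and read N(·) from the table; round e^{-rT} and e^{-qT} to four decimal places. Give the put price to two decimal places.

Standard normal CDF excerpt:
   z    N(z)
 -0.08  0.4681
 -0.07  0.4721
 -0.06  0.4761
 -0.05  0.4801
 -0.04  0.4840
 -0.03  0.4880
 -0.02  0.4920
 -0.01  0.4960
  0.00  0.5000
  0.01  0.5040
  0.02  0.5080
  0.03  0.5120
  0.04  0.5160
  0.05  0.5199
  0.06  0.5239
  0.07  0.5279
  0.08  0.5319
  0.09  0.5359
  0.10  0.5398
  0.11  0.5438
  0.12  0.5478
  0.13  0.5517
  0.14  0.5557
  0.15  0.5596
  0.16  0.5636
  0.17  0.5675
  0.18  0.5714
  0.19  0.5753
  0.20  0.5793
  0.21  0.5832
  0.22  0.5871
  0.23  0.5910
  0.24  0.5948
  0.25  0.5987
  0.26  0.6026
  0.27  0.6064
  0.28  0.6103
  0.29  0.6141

σ√T = 0.24 × 1.2247 = 0.2939
d₁ = [ln(204/212) + (0.023 − 0.018 + 0.24²/2)·1.5] / 0.2939 = [-0.0385 + 0.0507] / 0.2939 = 0.0416 which rounds to 0.04
d₂ = d₁ − σ√T = 0.0416 − 0.2939 = -0.2523 which rounds to -0.25
exp(−qT) = exp(−0.018·1.5) = 0.9734;  exp(−rT) = exp(−0.023·1.5) = 0.9661
N(−d₂) = N(0.25) = 0.5987;  N(−d₁) = N(-0.04) = 0.4840
P = 212·0.9661·0.5987 − 204·0.9734·0.4840 = 122.6217 − 96.1096 = 26.5120

26.51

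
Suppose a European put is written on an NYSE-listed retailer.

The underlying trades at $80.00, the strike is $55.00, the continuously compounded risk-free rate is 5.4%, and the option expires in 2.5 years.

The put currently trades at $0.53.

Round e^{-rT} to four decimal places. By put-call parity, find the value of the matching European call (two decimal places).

e^(−rT) = e^(−0.054·2.5) = 0.8737
Put-call parity: C − P = S − K·e^(−rT) = 80 − 55·0.8737 = 80 − 48.0535 = 31.9465
C = P + (C − P) = 0.53 + (31.9465) = 32.4765

$32.48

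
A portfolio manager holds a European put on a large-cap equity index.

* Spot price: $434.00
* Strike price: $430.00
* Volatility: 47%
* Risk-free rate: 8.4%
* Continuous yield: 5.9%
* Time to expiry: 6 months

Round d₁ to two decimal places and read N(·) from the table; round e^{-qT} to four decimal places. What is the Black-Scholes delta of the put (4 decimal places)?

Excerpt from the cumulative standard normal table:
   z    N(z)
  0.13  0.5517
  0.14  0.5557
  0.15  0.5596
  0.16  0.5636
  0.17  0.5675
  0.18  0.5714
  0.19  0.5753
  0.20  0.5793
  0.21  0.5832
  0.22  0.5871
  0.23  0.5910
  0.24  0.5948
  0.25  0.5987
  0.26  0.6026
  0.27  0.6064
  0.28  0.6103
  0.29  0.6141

σ√T = 0.47 × 0.7071 = 0.3323
d₁ = [ln(434/430) + (0.084 − 0.059 + 0.47²/2)·0.5] / 0.3323 = [0.0093 + 0.0677] / 0.3323 = 0.2316 ≈ 0.23
N(d₁) = N(0.23) = 0.5910
Δ_put = e^(−qT)·(N(d₁) − 1) = 0.9709·(0.5910 − 1) = -0.3971

-0.3971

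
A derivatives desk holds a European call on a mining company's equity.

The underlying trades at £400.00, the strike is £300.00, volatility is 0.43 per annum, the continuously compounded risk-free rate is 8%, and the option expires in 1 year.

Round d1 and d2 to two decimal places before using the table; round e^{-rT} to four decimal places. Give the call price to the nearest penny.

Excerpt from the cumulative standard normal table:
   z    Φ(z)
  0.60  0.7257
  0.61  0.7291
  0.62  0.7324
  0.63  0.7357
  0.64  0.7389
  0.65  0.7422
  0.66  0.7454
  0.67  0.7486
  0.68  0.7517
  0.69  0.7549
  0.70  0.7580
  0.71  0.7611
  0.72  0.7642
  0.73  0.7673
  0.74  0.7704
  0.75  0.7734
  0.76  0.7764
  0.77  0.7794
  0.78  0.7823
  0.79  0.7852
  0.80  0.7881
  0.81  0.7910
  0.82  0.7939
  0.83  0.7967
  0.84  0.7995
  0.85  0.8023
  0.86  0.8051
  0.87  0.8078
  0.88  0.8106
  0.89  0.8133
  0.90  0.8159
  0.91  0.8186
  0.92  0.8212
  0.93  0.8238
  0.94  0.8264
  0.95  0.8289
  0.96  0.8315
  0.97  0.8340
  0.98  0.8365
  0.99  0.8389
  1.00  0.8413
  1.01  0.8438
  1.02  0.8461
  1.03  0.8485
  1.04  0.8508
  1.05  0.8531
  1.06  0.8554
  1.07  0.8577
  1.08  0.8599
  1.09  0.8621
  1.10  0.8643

σ√T = 0.43 × 1.0000 = 0.4300
ln(S/K) + (r + σ²/2)T = ln(400/300) + (0.08 + 0.43²/2)·1 = 0.2877 + 0.1724 = 0.4601
d₁ = 0.4601 / 0.4300 = 1.0701 ⇒ 1.07
d₂ = d₁ − σ√T = 1.0701 − 0.4300 = 0.6401 ⇒ 0.64
exp(−rT) = exp(−0.08·1) = 0.9231
N(d₁) = N(1.07) = 0.8577;  N(d₂) = N(0.64) = 0.7389
C = 400·0.8577 − 300·0.9231·0.7389 = 343.0800 − 204.6236 = 138.4564

£138.46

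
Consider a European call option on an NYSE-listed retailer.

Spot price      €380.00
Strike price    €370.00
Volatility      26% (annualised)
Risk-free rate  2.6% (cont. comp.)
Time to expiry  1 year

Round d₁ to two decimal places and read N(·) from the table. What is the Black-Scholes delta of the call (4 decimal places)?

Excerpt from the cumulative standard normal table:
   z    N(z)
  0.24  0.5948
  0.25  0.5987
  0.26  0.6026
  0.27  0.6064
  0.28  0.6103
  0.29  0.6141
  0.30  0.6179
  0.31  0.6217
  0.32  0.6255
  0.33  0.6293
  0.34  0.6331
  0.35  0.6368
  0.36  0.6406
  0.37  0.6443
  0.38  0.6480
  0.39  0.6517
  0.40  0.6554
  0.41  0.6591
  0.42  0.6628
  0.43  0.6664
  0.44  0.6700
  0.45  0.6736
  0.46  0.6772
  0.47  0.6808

0.6293

σ√T = 0.26·√1 = 0.2600
ln(S/K) + (r + σ²/2)T = ln(380/370) + (0.026 + 0.26²/2)·1 = 0.0267 + 0.0598 = 0.0865
d₁ = 0.0865 / 0.2600 = 0.3326 ⇒ 0.33
N(d₁) = N(0.33) = 0.6293
Δ_call = N(d₁) = 0.6293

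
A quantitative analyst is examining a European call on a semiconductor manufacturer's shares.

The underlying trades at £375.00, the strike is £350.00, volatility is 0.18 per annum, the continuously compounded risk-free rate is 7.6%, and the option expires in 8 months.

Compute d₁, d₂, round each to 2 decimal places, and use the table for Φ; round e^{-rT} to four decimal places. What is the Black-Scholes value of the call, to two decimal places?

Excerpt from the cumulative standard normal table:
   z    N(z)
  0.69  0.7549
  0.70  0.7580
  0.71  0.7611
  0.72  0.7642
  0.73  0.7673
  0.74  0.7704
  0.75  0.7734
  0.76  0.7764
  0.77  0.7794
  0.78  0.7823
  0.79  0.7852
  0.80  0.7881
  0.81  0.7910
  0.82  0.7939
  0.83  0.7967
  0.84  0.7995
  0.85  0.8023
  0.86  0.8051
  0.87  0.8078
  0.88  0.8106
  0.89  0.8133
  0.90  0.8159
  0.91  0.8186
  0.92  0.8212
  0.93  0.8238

σ√T = 0.18 × 0.8165 = 0.1470
ln(S/K) + (r + σ²/2)T = ln(375/350) + (0.076 + 0.18²/2)·0.6667 = 0.0690 + 0.0615 = 0.1305
d₁ = 0.1305 / 0.1470 = 0.8877 → 0.89
d₂ = d₁ − σ√T = 0.8877 − 0.1470 = 0.7407 → 0.74
exp(−rT) = exp(−0.076·0.6667) = 0.9506
N(d₁) = N(0.89) = 0.8133;  N(d₂) = N(0.74) = 0.7704
C = 375·0.8133 − 350·0.9506·0.7704 = 304.9875 − 256.3198 = 48.6677

£48.67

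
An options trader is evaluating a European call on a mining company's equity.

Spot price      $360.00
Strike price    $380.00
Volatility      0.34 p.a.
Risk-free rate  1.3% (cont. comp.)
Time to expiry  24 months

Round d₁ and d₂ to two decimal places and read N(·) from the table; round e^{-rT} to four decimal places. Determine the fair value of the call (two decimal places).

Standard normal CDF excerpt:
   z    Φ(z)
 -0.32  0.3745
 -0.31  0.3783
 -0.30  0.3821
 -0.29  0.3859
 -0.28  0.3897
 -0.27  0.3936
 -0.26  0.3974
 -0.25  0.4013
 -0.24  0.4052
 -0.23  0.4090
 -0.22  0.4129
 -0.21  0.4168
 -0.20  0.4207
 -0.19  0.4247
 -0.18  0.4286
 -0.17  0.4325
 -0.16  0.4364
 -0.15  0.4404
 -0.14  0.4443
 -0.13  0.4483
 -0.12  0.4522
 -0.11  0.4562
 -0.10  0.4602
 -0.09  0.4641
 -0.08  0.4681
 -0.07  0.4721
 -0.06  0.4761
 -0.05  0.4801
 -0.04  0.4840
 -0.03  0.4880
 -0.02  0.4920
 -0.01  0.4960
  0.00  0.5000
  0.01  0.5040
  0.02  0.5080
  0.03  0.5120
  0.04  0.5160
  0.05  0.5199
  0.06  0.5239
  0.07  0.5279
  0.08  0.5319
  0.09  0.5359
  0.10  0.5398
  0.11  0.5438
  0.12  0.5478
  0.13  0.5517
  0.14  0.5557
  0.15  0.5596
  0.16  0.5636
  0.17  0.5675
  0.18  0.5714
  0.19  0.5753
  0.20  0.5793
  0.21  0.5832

$64.24

T = 2;  σ√T = 0.4808
d₁ = [ln(360/380) + (0.013 + ½·0.34²)·2] / (σ√T) = (-0.0541 + 0.1416) / 0.4808 = 0.1820 which rounds to 0.18
d₂ = 0.1820 − 0.4808 = -0.2988 which rounds to -0.30
e^(−rT) = e^(−0.013·2) = 0.9743
N(d₁) = N(0.18) = 0.5714;  N(d₂) = N(-0.30) = 0.3821
C = 360·0.5714 − 380·0.9743·0.3821 = 205.7040 − 141.4664 = 64.2376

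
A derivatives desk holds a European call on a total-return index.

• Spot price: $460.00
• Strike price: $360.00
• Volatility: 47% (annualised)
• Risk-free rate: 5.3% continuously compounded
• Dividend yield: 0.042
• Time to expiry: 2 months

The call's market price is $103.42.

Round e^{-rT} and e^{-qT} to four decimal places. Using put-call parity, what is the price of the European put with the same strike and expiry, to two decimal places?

$3.47

exp(−qT) = exp(−0.042·0.1667) = 0.9930;  exp(−rT) = exp(−0.053·0.1667) = 0.9912
Put-call parity: C − P = S·e^(−qT) − K·e^(−rT) = 460·0.9930 − 360·0.9912 = 456.7800 − 356.8320 = 99.9480
P = C − (C − P) = 103.42 − (99.9480) = 3.4720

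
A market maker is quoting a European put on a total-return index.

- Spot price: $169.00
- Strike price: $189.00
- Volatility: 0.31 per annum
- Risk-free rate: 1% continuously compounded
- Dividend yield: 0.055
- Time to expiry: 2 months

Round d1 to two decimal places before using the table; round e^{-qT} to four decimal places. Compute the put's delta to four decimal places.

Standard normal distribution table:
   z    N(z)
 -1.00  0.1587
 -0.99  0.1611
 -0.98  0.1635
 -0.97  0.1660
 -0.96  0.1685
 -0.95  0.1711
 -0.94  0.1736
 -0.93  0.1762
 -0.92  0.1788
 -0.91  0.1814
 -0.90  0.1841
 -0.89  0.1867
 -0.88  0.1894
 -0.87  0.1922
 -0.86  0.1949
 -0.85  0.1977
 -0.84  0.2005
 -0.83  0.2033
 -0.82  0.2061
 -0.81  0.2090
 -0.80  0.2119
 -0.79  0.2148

-0.8032

σ√T = 0.31 × 0.4082 = 0.1266
d₁ = [ln(169/189) + (0.01 − 0.055 + 0.31²/2)·0.1667] / 0.1266 = [-0.1118 + 0.0005] / 0.1266 = -0.8798 → -0.88
N(d₁) = N(-0.88) = 0.1894
Δ_put = e^(−qT)·(N(d₁) − 1) = 0.9909·(0.1894 − 1) = -0.8032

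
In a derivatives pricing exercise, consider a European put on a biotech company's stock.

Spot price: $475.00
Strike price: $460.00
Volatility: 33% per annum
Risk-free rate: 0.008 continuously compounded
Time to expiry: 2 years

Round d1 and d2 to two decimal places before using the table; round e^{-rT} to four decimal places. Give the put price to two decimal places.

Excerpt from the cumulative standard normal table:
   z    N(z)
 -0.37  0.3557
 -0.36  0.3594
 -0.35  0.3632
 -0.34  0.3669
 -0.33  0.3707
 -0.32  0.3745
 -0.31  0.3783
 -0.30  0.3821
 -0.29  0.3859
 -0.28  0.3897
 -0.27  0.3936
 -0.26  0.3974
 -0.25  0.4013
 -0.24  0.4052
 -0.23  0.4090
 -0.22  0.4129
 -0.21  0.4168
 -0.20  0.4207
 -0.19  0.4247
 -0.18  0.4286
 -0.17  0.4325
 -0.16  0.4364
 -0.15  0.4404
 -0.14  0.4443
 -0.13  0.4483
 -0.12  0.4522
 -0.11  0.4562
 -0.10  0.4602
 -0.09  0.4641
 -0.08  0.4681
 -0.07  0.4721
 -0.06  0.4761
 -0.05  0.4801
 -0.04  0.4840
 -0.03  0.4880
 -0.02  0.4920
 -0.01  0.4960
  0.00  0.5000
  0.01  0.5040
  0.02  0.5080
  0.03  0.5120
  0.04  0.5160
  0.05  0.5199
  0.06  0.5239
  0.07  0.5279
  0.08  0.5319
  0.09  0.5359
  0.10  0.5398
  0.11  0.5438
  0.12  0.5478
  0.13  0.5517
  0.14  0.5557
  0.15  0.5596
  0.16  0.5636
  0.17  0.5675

$75.47

σ√T = 0.33·√2 = 0.4667
ln(S/K) + (r + σ²/2)T = ln(475/460) + (0.008 + 0.33²/2)·2 = 0.0321 + 0.1249 = 0.1570
d₁ = 0.1570 / 0.4667 = 0.3364 → 0.34
d₂ = d₁ − σ√T = 0.3364 − 0.4667 = -0.1303 → -0.13
e^(−rT) = e^(−0.008·2) = 0.9841
N(−d₂) = N(0.13) = 0.5517;  N(−d₁) = N(-0.34) = 0.3669
P = 460·0.9841·0.5517 − 475·0.3669 = 249.7469 − 174.2775 = 75.4694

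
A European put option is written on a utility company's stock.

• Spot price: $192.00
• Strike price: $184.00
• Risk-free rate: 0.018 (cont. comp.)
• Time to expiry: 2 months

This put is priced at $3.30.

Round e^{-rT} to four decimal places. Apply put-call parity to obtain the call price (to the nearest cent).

e^(−rT) = e^(−0.018·0.1667) = 0.9970
Put-call parity: C − P = S − K·e^(−rT) = 192 − 184·0.9970 = 192 − 183.4480 = 8.5520
C = P + (C − P) = 3.30 + (8.5520) = 11.8520

$11.85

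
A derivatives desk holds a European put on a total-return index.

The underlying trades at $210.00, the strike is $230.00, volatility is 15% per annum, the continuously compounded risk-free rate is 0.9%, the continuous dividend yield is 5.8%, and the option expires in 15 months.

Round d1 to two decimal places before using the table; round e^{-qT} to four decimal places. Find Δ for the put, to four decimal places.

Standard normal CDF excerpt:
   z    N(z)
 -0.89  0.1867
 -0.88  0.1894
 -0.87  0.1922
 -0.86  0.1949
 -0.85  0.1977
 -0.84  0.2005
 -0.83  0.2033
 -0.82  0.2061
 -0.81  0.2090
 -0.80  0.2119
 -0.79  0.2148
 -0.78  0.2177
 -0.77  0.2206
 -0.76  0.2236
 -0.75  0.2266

-0.7384

σ√T = 0.15·√1.25 = 0.1677
d₁ = [ln(210/230) + (0.009 − 0.058 + 0.15²/2)·1.25] / 0.1677 = [-0.0910 − 0.0472] / 0.1677 = -0.8238 which rounds to -0.82
N(d₁) = N(-0.82) = 0.2061
Δ_put = exp(−qT)·(N(d₁) − 1) = 0.9301·(0.2061 − 1) = -0.7384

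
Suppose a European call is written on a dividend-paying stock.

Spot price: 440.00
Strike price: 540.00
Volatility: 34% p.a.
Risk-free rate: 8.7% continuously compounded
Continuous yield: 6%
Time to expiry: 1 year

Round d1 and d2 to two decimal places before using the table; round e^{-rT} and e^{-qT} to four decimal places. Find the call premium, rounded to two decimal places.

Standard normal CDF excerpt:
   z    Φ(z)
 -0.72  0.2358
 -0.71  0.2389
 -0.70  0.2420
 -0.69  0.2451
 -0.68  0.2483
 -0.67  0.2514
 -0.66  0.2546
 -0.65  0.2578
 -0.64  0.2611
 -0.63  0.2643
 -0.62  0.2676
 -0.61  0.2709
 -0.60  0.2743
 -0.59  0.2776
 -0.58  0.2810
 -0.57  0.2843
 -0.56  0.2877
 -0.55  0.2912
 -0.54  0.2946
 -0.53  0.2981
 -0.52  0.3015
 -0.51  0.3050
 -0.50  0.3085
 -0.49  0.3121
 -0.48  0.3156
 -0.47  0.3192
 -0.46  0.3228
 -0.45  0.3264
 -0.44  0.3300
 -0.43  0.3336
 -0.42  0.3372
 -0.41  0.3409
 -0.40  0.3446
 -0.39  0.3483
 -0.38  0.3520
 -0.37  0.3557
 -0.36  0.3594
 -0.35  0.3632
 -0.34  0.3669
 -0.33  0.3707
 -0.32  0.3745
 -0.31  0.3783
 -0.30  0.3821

σ√T = 0.34 × 1.0000 = 0.3400
d₁ = [ln(440/540) + (0.087 − 0.06 + 0.34²/2)·1] / 0.3400 = [-0.2048 + 0.0848] / 0.3400 = -0.3529 ⇒ -0.35
d₂ = d₁ − σ√T = -0.3529 − 0.3400 = -0.6929 ⇒ -0.69
exp(−qT) = exp(−0.06·1) = 0.9418;  exp(−rT) = exp(−0.087·1) = 0.9167
N(d₁) = N(-0.35) = 0.3632;  N(d₂) = N(-0.69) = 0.2451
C = 440·0.9418·0.3632 − 540·0.9167·0.2451 = 150.5072 − 121.3289 = 29.1783

29.18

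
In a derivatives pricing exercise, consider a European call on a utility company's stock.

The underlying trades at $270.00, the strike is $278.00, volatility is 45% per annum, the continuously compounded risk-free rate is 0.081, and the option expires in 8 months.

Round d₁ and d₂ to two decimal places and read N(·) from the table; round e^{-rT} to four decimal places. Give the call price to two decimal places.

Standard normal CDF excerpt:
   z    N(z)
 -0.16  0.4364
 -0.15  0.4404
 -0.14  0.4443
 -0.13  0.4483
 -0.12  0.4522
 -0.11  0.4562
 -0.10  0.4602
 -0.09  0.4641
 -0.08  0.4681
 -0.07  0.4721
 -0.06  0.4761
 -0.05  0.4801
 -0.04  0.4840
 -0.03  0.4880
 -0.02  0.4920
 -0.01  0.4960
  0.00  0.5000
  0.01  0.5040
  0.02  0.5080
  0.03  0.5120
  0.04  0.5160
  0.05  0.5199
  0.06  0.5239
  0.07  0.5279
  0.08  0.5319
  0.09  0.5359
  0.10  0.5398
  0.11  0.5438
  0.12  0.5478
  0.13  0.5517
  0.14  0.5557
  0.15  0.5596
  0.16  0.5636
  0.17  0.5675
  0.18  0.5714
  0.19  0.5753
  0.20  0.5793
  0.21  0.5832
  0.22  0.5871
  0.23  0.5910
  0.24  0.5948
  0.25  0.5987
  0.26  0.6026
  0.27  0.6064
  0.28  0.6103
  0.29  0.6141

$42.55

T = 0.6667;  σ√T = 0.3674
ln(S/K) + (r + σ²/2)T = ln(270/278) + (0.081 + 0.45²/2)·0.6667 = -0.0292 + 0.1215 = 0.0923
d₁ = 0.0923 / 0.3674 = 0.2512 ⇒ 0.25
d₂ = d₁ − σ√T = 0.2512 − 0.3674 = -0.1162 ⇒ -0.12
e^(−rT) = e^(−0.081·0.6667) = 0.9474
N(d₁) = N(0.25) = 0.5987;  N(d₂) = N(-0.12) = 0.4522
C = 270·0.5987 − 278·0.9474·0.4522 = 161.6490 − 119.0992 = 42.5498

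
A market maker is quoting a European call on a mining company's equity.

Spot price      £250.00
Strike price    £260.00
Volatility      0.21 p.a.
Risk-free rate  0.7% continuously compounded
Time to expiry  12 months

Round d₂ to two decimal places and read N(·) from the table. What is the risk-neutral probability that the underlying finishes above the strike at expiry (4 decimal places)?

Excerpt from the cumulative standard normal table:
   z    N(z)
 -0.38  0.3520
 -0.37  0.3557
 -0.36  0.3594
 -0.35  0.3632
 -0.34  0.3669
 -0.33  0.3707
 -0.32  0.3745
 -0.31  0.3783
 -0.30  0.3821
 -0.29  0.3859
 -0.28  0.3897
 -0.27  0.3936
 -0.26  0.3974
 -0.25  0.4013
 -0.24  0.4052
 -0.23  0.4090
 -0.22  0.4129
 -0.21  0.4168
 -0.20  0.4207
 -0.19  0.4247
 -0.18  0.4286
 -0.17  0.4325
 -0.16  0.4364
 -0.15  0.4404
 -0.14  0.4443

0.3974

σ√T = 0.21·√1 = 0.2100
d₁ = [ln(250/260) + (0.007 + ½·0.21²)·1] / (σ√T) = (-0.0392 + 0.0290) / 0.2100 = -0.0484 → -0.05
d₂ = -0.0484 − 0.2100 = -0.2584 → -0.26
Risk-neutral Pr[S_T > K] = N(d₂) = N(-0.26) = 0.3974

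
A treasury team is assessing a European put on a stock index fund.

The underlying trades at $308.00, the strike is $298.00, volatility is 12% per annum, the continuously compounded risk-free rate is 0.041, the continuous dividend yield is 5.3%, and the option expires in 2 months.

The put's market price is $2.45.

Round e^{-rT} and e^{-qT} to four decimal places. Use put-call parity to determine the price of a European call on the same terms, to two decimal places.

$11.77

exp(−qT) = exp(−0.053·0.1667) = 0.9912;  exp(−rT) = exp(−0.041·0.1667) = 0.9932
Put-call parity: C − P = S·e^(−qT) − K·e^(−rT) = 308·0.9912 − 298·0.9932 = 305.2896 − 295.9736 = 9.3160
C = P + (C − P) = 2.45 + (9.3160) = 11.7660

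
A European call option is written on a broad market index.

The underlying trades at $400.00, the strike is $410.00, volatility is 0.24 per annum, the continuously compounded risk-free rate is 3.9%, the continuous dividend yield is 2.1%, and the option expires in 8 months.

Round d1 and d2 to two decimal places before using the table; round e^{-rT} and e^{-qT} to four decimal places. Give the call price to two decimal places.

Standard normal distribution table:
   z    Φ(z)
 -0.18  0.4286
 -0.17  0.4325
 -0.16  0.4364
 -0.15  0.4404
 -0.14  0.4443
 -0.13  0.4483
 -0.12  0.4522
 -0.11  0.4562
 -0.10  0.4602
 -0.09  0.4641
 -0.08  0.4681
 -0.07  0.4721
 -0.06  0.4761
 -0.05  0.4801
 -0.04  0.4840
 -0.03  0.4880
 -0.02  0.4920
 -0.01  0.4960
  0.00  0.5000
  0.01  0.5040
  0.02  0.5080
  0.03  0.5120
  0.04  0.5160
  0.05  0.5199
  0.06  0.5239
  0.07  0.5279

σ√T = 0.24·√0.6667 = 0.1960
ln(S/K) + (r − q + σ²/2)T = ln(400/410) + (0.039 − 0.021 + 0.24²/2)·0.6667 = -0.0247 + 0.0312 = 0.0065
d₁ = 0.0065 / 0.1960 = 0.0332 → 0.03
d₂ = d₁ − σ√T = 0.0332 − 0.1960 = -0.1628 → -0.16
exp(−qT) = exp(−0.021·0.6667) = 0.9861;  exp(−rT) = exp(−0.039·0.6667) = 0.9743
C = 400·0.9861·N(0.03) − 410·0.9743·N(-0.16) = 400·0.9861·0.5120 − 410·0.9743·0.4364 = 201.9533 − 174.3257 = 27.6276

$27.63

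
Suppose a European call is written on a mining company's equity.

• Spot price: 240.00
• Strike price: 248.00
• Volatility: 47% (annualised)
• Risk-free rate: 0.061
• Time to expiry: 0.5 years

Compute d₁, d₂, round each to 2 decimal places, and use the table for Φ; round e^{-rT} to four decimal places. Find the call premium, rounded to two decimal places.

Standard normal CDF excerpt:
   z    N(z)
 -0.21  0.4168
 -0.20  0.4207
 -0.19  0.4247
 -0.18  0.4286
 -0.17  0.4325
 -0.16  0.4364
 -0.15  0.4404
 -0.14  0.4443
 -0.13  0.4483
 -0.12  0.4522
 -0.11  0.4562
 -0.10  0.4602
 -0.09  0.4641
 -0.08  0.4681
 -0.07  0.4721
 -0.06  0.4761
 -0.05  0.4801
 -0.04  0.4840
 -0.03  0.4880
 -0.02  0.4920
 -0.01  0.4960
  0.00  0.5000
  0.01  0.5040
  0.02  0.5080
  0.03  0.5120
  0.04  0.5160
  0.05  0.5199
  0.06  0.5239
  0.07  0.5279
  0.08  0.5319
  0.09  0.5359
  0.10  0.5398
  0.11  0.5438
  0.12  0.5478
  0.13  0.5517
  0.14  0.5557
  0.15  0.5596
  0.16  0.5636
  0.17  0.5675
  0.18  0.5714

σ√T = 0.47 × 0.7071 = 0.3323
ln(S/K) + (r + σ²/2)T = ln(240/248) + (0.061 + 0.47²/2)·0.5 = -0.0328 + 0.0857 = 0.0529
d₁ = 0.0529 / 0.3323 = 0.1593 which rounds to 0.16
d₂ = d₁ − σ√T = 0.1593 − 0.3323 = -0.1731 which rounds to -0.17
e^(−rT) = e^(−0.061·0.5) = 0.9700
C = 240·N(0.16) − 248·0.9700·N(-0.17) = 240·0.5636 − 248·0.9700·0.4325 = 135.2640 − 104.0422 = 31.2218

31.22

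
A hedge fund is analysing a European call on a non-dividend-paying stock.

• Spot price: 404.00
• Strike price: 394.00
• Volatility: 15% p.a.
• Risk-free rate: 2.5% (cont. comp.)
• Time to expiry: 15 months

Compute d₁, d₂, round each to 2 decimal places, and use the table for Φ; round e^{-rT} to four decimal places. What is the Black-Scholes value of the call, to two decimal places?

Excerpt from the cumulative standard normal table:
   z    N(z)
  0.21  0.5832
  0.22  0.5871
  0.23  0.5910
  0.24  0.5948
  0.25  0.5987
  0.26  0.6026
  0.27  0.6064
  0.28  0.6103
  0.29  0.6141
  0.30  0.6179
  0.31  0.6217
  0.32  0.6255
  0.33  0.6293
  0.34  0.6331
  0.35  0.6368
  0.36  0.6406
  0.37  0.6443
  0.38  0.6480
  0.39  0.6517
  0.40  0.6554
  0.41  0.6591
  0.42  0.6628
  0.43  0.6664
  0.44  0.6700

T = 1.25;  σ√T = 0.1677
d₁ = [ln(404/394) + (0.025 + ½·0.15²)·1.25] / (σ√T) = (0.0251 + 0.0453) / 0.1677 = 0.4196 which rounds to 0.42
d₂ = 0.4196 − 0.1677 = 0.2519 which rounds to 0.25
e^(−rT) = e^(−0.025·1.25) = 0.9692
C = 404·N(0.42) − 394·0.9692·N(0.25) = 404·0.6628 − 394·0.9692·0.5987 = 267.7712 − 228.6225 = 39.1487

39.15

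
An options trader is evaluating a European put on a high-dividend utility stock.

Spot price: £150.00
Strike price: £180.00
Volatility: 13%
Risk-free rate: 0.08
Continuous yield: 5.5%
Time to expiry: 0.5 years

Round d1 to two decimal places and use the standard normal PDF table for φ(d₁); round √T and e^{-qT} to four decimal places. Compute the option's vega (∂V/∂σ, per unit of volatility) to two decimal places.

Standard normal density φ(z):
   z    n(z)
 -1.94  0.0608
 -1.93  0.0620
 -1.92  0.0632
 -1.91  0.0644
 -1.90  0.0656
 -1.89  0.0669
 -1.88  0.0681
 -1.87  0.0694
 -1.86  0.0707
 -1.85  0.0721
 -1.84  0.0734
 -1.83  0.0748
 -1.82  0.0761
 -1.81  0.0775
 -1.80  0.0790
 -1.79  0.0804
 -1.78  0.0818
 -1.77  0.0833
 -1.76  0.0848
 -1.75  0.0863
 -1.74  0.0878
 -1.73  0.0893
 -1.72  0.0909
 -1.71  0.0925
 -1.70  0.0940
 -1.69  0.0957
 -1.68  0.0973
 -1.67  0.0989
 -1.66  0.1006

8.15

σ√T = 0.13 × 0.7071 = 0.0919
ln(S/K) + (r − q + σ²/2)T = ln(150/180) + (0.08 − 0.055 + 0.13²/2)·0.5 = -0.1823 + 0.0167 = -0.1656
d₁ = -0.1656 / 0.0919 = -1.8015 ⇒ -1.80
√T = √0.5 = 0.7071
φ(d₁) = φ(-1.80) = 0.0790
e^(−qT) = e^(−0.055·0.5) = 0.9729
vega = S·e^(−qT)·φ(d₁)·√T = 150·0.9729·0.0790·0.7071 = 8.1521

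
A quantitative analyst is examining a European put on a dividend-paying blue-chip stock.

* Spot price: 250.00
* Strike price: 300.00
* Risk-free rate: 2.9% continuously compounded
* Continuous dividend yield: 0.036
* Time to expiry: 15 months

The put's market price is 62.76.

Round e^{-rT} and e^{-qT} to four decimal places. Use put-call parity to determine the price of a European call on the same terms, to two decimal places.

12.44

exp(−qT) = exp(−0.036·1.25) = 0.9560;  exp(−rT) = exp(−0.029·1.25) = 0.9644
Put-call parity: C − P = S·e^(−qT) − K·e^(−rT) = 250·0.9560 − 300·0.9644 = 239.0000 − 289.3200 = -50.3200
C = P + (C − P) = 62.76 + (-50.3200) = 12.4400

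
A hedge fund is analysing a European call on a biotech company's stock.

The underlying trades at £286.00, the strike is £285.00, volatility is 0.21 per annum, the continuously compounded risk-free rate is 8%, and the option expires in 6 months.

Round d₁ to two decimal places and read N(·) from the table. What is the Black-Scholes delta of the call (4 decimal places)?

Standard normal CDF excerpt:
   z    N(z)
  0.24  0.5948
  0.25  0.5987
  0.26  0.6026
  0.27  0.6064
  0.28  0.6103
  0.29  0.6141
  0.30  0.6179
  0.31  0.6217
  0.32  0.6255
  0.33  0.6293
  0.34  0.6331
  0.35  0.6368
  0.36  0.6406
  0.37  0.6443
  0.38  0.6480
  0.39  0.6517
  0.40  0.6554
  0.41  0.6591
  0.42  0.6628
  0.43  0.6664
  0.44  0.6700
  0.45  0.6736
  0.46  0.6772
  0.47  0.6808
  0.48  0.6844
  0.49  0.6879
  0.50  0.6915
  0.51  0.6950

0.6443

σ√T = 0.21 × 0.7071 = 0.1485
ln(S/K) + (r + σ²/2)T = ln(286/285) + (0.08 + 0.21²/2)·0.5 = 0.0035 + 0.0510 = 0.0545
d₁ = 0.0545 / 0.1485 = 0.3672 which rounds to 0.37
N(d₁) = N(0.37) = 0.6443
Δ_call = N(d₁) = 0.6443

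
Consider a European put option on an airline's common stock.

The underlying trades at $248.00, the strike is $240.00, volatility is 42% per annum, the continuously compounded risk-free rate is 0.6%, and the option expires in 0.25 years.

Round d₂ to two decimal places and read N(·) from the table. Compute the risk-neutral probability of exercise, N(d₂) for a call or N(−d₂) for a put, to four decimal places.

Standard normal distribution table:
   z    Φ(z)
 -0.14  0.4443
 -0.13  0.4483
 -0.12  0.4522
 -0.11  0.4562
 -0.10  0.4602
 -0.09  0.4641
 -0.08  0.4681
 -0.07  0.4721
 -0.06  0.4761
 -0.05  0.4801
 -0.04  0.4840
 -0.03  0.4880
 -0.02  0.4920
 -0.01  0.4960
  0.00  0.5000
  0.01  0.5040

0.4761

T = 0.25;  σ√T = 0.2100
d₁ = [ln(248/240) + (0.006 + ½·0.42²)·0.25] / (σ√T) = (0.0328 + 0.0235) / 0.2100 = 0.2683 ≈ 0.27
d₂ = 0.2683 − 0.2100 = 0.0583 ≈ 0.06
Pr(exercise) under Q = N(−d₂) = N(-0.06) = 0.4761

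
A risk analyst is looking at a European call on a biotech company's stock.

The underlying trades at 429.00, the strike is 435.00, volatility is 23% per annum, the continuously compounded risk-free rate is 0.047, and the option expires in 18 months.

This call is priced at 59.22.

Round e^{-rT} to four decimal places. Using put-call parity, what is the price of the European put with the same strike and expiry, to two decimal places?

35.60

exp(−rT) = exp(−0.047·1.5) = 0.9319
Put-call parity: C − P = S − K·e^(−rT) = 429 − 435·0.9319 = 429 − 405.3765 = 23.6235
P = C − (C − P) = 59.22 − (23.6235) = 35.5965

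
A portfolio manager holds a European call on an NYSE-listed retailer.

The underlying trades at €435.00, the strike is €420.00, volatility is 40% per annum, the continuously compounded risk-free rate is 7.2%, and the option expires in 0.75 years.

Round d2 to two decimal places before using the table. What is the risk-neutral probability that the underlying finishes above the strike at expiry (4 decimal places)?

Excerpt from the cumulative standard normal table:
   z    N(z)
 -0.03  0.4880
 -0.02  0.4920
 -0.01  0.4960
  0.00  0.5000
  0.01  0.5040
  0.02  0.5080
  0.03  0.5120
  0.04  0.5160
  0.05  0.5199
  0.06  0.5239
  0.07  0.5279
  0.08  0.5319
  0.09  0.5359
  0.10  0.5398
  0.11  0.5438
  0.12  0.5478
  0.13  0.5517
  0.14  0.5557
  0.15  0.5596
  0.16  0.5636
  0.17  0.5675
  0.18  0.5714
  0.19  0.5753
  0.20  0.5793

σ√T = 0.4·√0.75 = 0.3464
d₁ = [ln(435/420) + (0.072 + 0.4²/2)·0.75] / 0.3464 = [0.0351 + 0.1140] / 0.3464 = 0.4304 which rounds to 0.43
d₂ = d₁ − σ√T = 0.4304 − 0.3464 = 0.0840 which rounds to 0.08
Risk-neutral Pr[S_T > K] = N(d₂) = N(0.08) = 0.5319

0.5319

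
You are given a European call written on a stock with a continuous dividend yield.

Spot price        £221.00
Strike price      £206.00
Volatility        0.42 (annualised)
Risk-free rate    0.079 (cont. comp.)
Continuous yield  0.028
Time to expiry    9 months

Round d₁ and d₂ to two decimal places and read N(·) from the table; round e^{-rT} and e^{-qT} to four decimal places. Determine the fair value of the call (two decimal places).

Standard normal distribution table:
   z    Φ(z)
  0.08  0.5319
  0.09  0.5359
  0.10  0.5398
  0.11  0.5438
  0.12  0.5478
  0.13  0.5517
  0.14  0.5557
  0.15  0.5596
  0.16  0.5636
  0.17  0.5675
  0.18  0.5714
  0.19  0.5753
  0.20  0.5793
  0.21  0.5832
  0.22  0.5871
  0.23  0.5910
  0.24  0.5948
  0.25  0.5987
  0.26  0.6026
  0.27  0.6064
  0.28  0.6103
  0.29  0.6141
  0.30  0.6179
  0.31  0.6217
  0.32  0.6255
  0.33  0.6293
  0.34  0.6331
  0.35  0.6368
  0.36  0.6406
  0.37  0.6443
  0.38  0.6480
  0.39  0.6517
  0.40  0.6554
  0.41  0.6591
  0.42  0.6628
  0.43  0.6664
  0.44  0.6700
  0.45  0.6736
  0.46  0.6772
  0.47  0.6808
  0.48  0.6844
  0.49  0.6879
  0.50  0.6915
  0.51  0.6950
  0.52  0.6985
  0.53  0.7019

£41.75

T = 0.75;  σ√T = 0.3637
d₁ = [ln(221/206) + (0.079 − 0.028 + 0.42²/2)·0.75] / 0.3637 = [0.0703 + 0.1044] / 0.3637 = 0.4803 → 0.48
d₂ = d₁ − σ√T = 0.4803 − 0.3637 = 0.1165 → 0.12
exp(−qT) = exp(−0.028·0.75) = 0.9792;  exp(−rT) = exp(−0.079·0.75) = 0.9425
N(d₁) = N(0.48) = 0.6844;  N(d₂) = N(0.12) = 0.5478
C = 221·0.9792·0.6844 − 206·0.9425·0.5478 = 148.1064 − 106.3581 = 41.7482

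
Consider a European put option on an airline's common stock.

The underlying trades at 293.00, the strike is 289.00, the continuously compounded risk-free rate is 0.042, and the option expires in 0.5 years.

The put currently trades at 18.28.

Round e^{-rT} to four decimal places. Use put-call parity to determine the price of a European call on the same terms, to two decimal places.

e^(−rT) = e^(−0.042·0.5) = 0.9792
Put-call parity: C − P = S − K·e^(−rT) = 293 − 289·0.9792 = 293 − 282.9888 = 10.0112
C = P + (C − P) = 18.28 + (10.0112) = 28.2912

28.29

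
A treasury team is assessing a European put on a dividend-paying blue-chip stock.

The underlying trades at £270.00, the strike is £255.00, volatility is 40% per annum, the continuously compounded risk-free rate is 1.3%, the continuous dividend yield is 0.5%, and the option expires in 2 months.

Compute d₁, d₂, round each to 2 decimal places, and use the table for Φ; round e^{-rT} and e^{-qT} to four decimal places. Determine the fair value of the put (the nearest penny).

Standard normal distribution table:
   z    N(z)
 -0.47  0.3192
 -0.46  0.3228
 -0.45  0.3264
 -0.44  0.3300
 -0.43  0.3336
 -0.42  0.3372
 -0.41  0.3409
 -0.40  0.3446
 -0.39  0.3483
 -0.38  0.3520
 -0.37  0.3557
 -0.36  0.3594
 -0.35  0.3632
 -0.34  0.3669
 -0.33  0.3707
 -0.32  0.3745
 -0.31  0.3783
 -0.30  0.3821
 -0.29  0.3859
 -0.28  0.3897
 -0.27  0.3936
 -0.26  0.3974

£10.13

σ√T = 0.4 × 0.4082 = 0.1633
d₁ = [ln(270/255) + (0.013 − 0.005 + 0.4²/2)·0.1667] / 0.1633 = [0.0572 + 0.0147] / 0.1633 = 0.4398 which rounds to 0.44
d₂ = d₁ − σ√T = 0.4398 − 0.1633 = 0.2765 which rounds to 0.28
e^(−qT) = e^(−0.005·0.1667) = 0.9992;  e^(−rT) = e^(−0.013·0.1667) = 0.9978
N(−d₂) = N(-0.28) = 0.3897;  N(−d₁) = N(-0.44) = 0.3300
P = 255·0.9978·0.3897 − 270·0.9992·0.3300 = 99.1549 − 89.0287 = 10.1262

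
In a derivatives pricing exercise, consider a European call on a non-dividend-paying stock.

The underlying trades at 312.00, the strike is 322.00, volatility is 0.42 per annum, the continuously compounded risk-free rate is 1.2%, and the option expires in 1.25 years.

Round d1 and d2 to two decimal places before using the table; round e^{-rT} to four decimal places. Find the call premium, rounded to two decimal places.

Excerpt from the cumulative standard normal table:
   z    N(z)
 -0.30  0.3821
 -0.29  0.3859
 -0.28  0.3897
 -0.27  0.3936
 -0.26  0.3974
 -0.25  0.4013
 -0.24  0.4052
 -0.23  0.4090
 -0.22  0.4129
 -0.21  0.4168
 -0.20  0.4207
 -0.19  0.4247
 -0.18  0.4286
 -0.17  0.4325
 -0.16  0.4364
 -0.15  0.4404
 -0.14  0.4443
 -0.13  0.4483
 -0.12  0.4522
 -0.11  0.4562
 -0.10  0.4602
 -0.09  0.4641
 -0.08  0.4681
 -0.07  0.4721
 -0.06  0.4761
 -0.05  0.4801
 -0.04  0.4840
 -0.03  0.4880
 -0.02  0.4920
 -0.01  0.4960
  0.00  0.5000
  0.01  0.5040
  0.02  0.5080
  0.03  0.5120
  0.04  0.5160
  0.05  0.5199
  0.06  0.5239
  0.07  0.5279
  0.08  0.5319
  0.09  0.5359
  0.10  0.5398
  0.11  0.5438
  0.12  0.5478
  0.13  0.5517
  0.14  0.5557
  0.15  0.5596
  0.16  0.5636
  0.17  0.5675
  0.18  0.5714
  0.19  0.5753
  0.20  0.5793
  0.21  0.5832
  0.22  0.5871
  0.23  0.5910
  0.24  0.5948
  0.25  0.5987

σ√T = 0.42 × 1.1180 = 0.4696
d₁ = [ln(312/322) + (0.012 + 0.42²/2)·1.25] / 0.4696 = [-0.0315 + 0.1252] / 0.4696 = 0.1995 ≈ 0.20
d₂ = d₁ − σ√T = 0.1995 − 0.4696 = -0.2700 ≈ -0.27
e^(−rT) = e^(−0.012·1.25) = 0.9851
N(d₁) = N(0.20) = 0.5793;  N(d₂) = N(-0.27) = 0.3936
C = 312·0.5793 − 322·0.9851·0.3936 = 180.7416 − 124.8508 = 55.8908

55.89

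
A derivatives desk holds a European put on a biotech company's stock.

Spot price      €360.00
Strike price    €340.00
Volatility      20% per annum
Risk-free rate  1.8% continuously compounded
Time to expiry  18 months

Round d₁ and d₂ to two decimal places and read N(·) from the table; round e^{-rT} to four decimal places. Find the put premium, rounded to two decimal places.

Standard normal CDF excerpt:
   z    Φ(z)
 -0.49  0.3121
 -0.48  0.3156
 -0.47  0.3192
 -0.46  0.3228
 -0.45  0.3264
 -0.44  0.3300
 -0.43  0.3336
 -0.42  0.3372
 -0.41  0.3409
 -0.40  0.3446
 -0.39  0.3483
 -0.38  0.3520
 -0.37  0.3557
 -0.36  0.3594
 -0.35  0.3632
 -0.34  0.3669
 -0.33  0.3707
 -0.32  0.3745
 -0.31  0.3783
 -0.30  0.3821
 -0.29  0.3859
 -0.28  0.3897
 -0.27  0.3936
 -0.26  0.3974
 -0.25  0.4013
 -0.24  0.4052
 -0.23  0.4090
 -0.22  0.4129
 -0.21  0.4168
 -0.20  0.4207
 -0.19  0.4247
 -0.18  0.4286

σ√T = 0.2·√1.5 = 0.2449
d₁ = [ln(360/340) + (0.018 + 0.2²/2)·1.5] / 0.2449 = [0.0572 + 0.0570] / 0.2449 = 0.4660 ⇒ 0.47
d₂ = d₁ − σ√T = 0.4660 − 0.2449 = 0.2211 ⇒ 0.22
e^(−rT) = e^(−0.018·1.5) = 0.9734
P = 340·0.9734·N(-0.22) − 360·N(-0.47) = 340·0.9734·0.4129 − 360·0.3192 = 136.6517 − 114.9120 = 21.7397

€21.74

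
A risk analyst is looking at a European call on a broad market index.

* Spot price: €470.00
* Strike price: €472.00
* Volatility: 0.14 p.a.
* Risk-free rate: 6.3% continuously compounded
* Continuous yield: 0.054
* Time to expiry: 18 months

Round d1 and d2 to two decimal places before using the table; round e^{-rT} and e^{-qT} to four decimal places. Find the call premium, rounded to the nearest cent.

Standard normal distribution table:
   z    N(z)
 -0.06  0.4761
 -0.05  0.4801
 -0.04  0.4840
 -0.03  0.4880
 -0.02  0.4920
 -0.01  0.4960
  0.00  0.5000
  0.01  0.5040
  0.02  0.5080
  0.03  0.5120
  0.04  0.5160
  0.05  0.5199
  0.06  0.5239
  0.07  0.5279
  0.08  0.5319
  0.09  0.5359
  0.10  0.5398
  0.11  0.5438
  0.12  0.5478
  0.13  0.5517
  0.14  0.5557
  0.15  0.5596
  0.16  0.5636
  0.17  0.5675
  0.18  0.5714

T = 1.5;  σ√T = 0.1715
d₁ = [ln(470/472) + (0.063 − 0.054 + ½·0.14²)·1.5] / (σ√T) = (-0.0042 + 0.0282) / 0.1715 = 0.1397 → 0.14
d₂ = 0.1397 − 0.1715 = -0.0318 → -0.03
e^(−qT) = e^(−0.054·1.5) = 0.9222;  e^(−rT) = e^(−0.063·1.5) = 0.9098
N(d₁) = N(0.14) = 0.5557;  N(d₂) = N(-0.03) = 0.4880
C = 470·0.9222·0.5557 − 472·0.9098·0.4880 = 240.8593 − 209.5597 = 31.2996

€31.30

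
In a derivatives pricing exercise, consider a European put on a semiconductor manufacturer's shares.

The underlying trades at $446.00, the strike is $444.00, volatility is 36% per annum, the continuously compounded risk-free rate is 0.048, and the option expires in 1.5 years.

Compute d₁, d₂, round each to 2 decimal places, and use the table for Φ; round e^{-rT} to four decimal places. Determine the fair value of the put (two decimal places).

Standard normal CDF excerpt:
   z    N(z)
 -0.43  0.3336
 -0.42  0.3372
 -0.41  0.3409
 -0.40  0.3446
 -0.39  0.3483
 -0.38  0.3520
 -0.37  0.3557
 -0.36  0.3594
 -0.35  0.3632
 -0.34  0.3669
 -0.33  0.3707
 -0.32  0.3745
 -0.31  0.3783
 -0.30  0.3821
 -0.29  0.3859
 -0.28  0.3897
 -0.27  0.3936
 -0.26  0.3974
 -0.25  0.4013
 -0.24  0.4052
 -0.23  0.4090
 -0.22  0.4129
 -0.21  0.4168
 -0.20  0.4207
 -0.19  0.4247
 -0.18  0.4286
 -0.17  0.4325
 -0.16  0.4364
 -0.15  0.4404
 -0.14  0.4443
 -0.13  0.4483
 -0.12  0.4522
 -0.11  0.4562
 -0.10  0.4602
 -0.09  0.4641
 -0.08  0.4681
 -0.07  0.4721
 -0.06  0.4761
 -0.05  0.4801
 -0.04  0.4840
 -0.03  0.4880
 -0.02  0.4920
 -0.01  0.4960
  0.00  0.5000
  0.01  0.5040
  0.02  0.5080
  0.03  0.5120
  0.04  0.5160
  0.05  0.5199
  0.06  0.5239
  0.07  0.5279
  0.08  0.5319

$59.45

σ√T = 0.36 × 1.2247 = 0.4409
d₁ = [ln(446/444) + (0.048 + 0.36²/2)·1.5] / 0.4409 = [0.0045 + 0.1692] / 0.4409 = 0.3939 ⇒ 0.39
d₂ = d₁ − σ√T = 0.3939 − 0.4409 = -0.0470 ⇒ -0.05
e^(−rT) = e^(−0.048·1.5) = 0.9305
N(−d₂) = N(0.05) = 0.5199;  N(−d₁) = N(-0.39) = 0.3483
P = 444·0.9305·0.5199 − 446·0.3483 = 214.7925 − 155.3418 = 59.4507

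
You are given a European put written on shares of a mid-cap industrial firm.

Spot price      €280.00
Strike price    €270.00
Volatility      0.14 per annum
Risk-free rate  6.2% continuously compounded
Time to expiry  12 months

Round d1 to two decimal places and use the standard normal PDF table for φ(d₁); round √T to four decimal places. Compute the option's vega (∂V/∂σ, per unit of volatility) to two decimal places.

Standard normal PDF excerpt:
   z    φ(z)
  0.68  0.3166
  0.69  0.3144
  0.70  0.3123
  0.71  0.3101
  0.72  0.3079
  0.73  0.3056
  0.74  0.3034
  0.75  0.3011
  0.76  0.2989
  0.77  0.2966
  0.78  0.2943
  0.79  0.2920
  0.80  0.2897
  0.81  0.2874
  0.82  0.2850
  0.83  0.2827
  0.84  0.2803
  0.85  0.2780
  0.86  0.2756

83.05

T = 1;  σ√T = 0.1400
d₁ = [ln(280/270) + (0.062 + 0.14²/2)·1] / 0.1400 = [0.0364 + 0.0718] / 0.1400 = 0.7726 which rounds to 0.77
√T = √1 = 1.0000
φ(d₁) = φ(0.77) = 0.2966
vega = S·φ(d₁)·√T = 280·0.2966·1.0000 = 83.0480
(Call and put vega coincide under Black-Scholes.)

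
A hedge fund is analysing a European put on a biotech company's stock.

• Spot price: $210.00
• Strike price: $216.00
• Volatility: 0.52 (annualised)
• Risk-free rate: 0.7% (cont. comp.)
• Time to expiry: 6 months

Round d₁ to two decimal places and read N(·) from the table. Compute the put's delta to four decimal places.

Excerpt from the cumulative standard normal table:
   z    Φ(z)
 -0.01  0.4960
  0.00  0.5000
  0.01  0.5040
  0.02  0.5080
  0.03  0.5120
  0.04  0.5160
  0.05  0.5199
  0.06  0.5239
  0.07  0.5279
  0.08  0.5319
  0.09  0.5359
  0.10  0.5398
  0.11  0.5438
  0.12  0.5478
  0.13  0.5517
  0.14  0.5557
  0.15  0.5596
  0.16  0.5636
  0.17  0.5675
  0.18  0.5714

T = 0.5;  σ√T = 0.3677
ln(S/K) + (r + σ²/2)T = ln(210/216) + (0.007 + 0.52²/2)·0.5 = -0.0282 + 0.0711 = 0.0429
d₁ = 0.0429 / 0.3677 = 0.1168 ⇒ 0.12
N(d₁) = N(0.12) = 0.5478
Δ_put = N(d₁) − 1 = 0.5478 − 1 = -0.4522

-0.4522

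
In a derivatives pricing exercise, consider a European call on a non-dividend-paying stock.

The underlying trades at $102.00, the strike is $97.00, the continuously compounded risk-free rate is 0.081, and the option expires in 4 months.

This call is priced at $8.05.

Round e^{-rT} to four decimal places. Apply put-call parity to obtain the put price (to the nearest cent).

$0.47

e^(−rT) = e^(−0.081·0.3333) = 0.9734
Put-call parity: C − P = S − K·e^(−rT) = 102 − 97·0.9734 = 102 − 94.4198 = 7.5802
P = C − (C − P) = 8.05 − (7.5802) = 0.4698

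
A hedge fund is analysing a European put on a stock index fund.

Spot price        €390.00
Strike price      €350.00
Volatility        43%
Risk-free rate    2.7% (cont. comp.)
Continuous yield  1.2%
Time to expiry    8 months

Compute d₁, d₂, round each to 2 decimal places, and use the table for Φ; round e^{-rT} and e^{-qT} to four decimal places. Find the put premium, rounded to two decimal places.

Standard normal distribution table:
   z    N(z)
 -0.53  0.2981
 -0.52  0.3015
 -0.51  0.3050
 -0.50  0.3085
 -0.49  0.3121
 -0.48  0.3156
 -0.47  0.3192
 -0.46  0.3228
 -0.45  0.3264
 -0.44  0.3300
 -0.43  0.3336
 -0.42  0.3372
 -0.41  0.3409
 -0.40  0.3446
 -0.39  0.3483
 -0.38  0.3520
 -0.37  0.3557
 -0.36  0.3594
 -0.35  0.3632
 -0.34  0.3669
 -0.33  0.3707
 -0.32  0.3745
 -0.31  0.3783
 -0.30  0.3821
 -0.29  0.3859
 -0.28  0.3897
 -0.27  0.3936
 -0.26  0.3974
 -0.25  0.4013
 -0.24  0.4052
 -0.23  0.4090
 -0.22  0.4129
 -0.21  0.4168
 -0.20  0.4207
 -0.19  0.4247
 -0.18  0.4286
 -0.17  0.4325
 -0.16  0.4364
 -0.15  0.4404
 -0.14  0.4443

€32.02

σ√T = 0.43·√0.6667 = 0.3511
ln(S/K) + (r − q + σ²/2)T = ln(390/350) + (0.027 − 0.012 + 0.43²/2)·0.6667 = 0.1082 + 0.0716 = 0.1798
d₁ = 0.1798 / 0.3511 = 0.5122 → 0.51
d₂ = d₁ − σ√T = 0.5122 − 0.3511 = 0.1612 → 0.16
exp(−qT) = exp(−0.012·0.6667) = 0.9920;  exp(−rT) = exp(−0.027·0.6667) = 0.9822
N(−d₂) = N(-0.16) = 0.4364;  N(−d₁) = N(-0.51) = 0.3050
P = 350·0.9822·0.4364 − 390·0.9920·0.3050 = 150.0212 − 117.9984 = 32.0228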